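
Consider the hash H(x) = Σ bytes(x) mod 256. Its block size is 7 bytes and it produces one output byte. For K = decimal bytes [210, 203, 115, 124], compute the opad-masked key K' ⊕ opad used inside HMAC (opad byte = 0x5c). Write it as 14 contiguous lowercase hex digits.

8e972f205c5c5c

Key decimal bytes [210, 203, 115, 124] = d2 cb 73 7c is 4 bytes ≤ B = 7; zero-pad to 7 bytes: K' = d2 cb 73 7c 00 00 00.
XOR each byte with 0x5c: d2⊕5c=8e, cb⊕5c=97, 73⊕5c=2f, 7c⊕5c=20, 00⊕5c=5c, 00⊕5c=5c, 00⊕5c=5c.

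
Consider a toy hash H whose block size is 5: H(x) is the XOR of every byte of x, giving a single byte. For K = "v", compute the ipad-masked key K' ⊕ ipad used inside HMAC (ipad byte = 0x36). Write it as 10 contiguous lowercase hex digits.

Key "v" = 76 is 1 byte ≤ B = 5; zero-pad to 5 bytes: K' = 76 00 00 00 00.
XOR each byte with 0x36: 76⊕36=40, 00⊕36=36, 00⊕36=36, 00⊕36=36, 00⊕36=36.

4036363636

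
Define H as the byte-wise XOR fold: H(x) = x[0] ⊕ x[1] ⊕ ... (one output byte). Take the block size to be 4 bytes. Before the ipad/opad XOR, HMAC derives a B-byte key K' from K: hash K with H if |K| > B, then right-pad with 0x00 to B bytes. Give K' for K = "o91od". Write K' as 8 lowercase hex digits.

|K| = 5 > B = 4, so first hash the key.
H(K): XOR 6f⊕39⊕31⊕6f⊕64 = 6c.
Zero-pad H(K) = 6c to 4 bytes: K' = 6c 00 00 00.

6c000000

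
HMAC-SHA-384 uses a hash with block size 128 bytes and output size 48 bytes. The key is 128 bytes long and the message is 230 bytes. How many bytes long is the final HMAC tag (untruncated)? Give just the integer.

The tag is one SHA-384 digest: 48 bytes.

48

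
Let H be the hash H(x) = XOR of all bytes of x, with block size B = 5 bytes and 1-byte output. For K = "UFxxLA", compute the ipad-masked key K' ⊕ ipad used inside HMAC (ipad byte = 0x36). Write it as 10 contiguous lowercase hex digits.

Key "UFxxLA" = 55 46 78 78 4c 41 is 6 bytes > B = 5, so hash it first: H(key) = 1e, then zero-pad to 5 bytes: K' = 1e 00 00 00 00.
XOR each byte with 0x36: 1e⊕36=28, 00⊕36=36, 00⊕36=36, 00⊕36=36, 00⊕36=36.

2836363636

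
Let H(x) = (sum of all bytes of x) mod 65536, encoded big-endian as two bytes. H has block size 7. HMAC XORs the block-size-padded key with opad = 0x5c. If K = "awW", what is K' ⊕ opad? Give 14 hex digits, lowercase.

3d2b0b5c5c5c5c

Key "awW" = 61 77 57 is 3 bytes ≤ B = 7; zero-pad to 7 bytes: K' = 61 77 57 00 00 00 00.
XOR each byte with 0x5c: 61⊕5c=3d, 77⊕5c=2b, 57⊕5c=0b, 00⊕5c=5c, 00⊕5c=5c, 00⊕5c=5c, 00⊕5c=5c.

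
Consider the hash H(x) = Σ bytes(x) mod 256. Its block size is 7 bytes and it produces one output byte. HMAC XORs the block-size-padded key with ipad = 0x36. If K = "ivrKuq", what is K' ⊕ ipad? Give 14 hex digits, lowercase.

5f40447d434736

Key "ivrKuq" = 69 76 72 4b 75 71 is 6 bytes ≤ B = 7; zero-pad to 7 bytes: K' = 69 76 72 4b 75 71 00.
XOR each byte with 0x36: 69⊕36=5f, 76⊕36=40, 72⊕36=44, 4b⊕36=7d, 75⊕36=43, 71⊕36=47, 00⊕36=36.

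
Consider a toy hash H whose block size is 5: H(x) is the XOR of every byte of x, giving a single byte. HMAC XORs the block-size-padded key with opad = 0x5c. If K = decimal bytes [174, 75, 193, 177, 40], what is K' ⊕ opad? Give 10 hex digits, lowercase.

Key decimal bytes [174, 75, 193, 177, 40] = ae 4b c1 b1 28 is exactly B = 5 bytes: K' = ae 4b c1 b1 28.
XOR each byte with 0x5c: ae⊕5c=f2, 4b⊕5c=17, c1⊕5c=9d, b1⊕5c=ed, 28⊕5c=74.

f2179ded74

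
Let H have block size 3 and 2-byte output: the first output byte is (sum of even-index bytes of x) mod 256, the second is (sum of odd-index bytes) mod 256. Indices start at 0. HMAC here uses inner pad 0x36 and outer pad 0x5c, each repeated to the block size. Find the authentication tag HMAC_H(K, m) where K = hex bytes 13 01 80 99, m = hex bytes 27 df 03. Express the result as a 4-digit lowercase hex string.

0180

Key hex bytes 13 01 80 99 is 4 bytes > B = 3, so hash it first: H(key) = 93 9a, then zero-pad to 3 bytes: K' = 93 9a 00.
K' ⊕ ipad = a5 ac 36.  K' ⊕ opad = cf c6 5c.
Inner input = (K'⊕ipad) ∥ m = a5 ac 36 ∥ 27 df 03.
Inner hash: even-index sum = 442 mod 256 = 186; odd-index sum = 214 mod 256 = 214 → ba d6.
Outer input = (K'⊕opad) ∥ inner = cf c6 5c ∥ ba d6.
Outer hash (tag): even-index sum = 513 mod 256 = 1; odd-index sum = 384 mod 256 = 128 → 01 80.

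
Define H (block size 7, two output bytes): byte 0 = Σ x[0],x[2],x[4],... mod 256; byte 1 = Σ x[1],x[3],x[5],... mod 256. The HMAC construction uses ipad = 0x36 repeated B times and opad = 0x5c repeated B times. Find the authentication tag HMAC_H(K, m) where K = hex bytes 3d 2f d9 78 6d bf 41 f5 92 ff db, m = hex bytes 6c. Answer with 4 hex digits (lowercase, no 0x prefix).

c567

Key hex bytes 3d 2f d9 78 6d bf 41 f5 92 ff db is 11 bytes > B = 7, so hash it first: H(key) = 31 5a, then zero-pad to 7 bytes: K' = 31 5a 00 00 00 00 00.
K' ⊕ ipad = 07 6c 36 36 36 36 36.  K' ⊕ opad = 6d 06 5c 5c 5c 5c 5c.
Inner input = (K'⊕ipad) ∥ m = 07 6c 36 36 36 36 36 ∥ 6c.
Inner hash: even-index sum = 169 mod 256 = 169; odd-index sum = 324 mod 256 = 68 → a9 44.
Outer input = (K'⊕opad) ∥ inner = 6d 06 5c 5c 5c 5c 5c ∥ a9 44.
Outer hash (tag): even-index sum = 453 mod 256 = 197; odd-index sum = 359 mod 256 = 103 → c5 67.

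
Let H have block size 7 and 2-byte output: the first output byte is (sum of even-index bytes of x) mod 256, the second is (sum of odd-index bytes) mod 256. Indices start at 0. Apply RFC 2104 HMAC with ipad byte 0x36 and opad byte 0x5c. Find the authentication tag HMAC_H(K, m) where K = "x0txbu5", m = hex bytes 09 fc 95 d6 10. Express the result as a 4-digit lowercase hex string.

3872

Key "x0txbu5" = 78 30 74 78 62 75 35 is exactly B = 7 bytes: K' = 78 30 74 78 62 75 35.
K' ⊕ ipad = 4e 06 42 4e 54 43 03.  K' ⊕ opad = 24 6c 28 24 3e 29 69.
Inner input = (K'⊕ipad) ∥ m = 4e 06 42 4e 54 43 03 ∥ 09 fc 95 d6 10.
Inner hash: even-index sum = 697 mod 256 = 185; odd-index sum = 325 mod 256 = 69 → b9 45.
Outer input = (K'⊕opad) ∥ inner = 24 6c 28 24 3e 29 69 ∥ b9 45.
Outer hash (tag): even-index sum = 312 mod 256 = 56; odd-index sum = 370 mod 256 = 114 → 38 72.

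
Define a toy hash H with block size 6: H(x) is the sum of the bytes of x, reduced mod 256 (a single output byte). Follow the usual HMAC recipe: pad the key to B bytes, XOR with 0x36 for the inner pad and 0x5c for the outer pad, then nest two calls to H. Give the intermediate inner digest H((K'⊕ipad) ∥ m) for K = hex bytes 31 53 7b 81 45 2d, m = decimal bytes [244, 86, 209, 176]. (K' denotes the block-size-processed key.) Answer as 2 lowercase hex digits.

Key hex bytes 31 53 7b 81 45 2d is exactly B = 6 bytes: K' = 31 53 7b 81 45 2d.
K' ⊕ ipad = 07 65 4d b7 73 1b.
Inner input = 07 65 4d b7 73 1b ∥ f4 56 d1 b0.
Inner hash: sum = 7+101+77+183+115+27+244+86+209+176 = 1225; mod 256 = 201 → c9.

c9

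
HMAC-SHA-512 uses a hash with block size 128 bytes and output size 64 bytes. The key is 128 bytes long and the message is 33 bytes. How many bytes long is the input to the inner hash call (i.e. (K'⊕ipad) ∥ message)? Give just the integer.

Key is 128 ≤ 128 bytes, zero-padded: |K'| = 128.
Inner input = (K'⊕ipad) ∥ m → 128 + 33 = 161 bytes.

161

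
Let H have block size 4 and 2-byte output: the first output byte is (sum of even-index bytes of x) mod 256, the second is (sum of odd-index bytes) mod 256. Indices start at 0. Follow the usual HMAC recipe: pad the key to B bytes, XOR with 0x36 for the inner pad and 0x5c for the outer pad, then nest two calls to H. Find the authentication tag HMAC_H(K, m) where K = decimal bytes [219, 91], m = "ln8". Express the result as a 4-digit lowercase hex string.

aa74

Key decimal bytes [219, 91] = db 5b is 2 bytes ≤ B = 4; zero-pad to 4 bytes: K' = db 5b 00 00.
K' ⊕ ipad = ed 6d 36 36.  K' ⊕ opad = 87 07 5c 5c.
Inner input = (K'⊕ipad) ∥ m = ed 6d 36 36 ∥ 6c 6e 38.
Inner hash: even-index sum = 455 mod 256 = 199; odd-index sum = 273 mod 256 = 17 → c7 11.
Outer input = (K'⊕opad) ∥ inner = 87 07 5c 5c ∥ c7 11.
Outer hash (tag): even-index sum = 426 mod 256 = 170; odd-index sum = 116 mod 256 = 116 → aa 74.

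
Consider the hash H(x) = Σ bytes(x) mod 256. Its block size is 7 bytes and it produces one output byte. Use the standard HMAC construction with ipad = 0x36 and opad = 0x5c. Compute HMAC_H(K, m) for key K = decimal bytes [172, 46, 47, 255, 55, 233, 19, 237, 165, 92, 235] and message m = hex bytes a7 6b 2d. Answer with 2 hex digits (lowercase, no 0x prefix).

Key decimal bytes [172, 46, 47, 255, 55, 233, 19, 237, 165, 92, 235] = ac 2e 2f ff 37 e9 13 ed a5 5c eb is 11 bytes > B = 7, so hash it first: H(key) = 14, then zero-pad to 7 bytes: K' = 14 00 00 00 00 00 00.
K' ⊕ ipad = 22 36 36 36 36 36 36.  K' ⊕ opad = 48 5c 5c 5c 5c 5c 5c.
Inner input = (K'⊕ipad) ∥ m = 22 36 36 36 36 36 36 ∥ a7 6b 2d.
Inner hash: sum = 34+54+54+54+54+54+54+167+107+45 = 677; mod 256 = 165 → a5.
Outer input = (K'⊕opad) ∥ inner = 48 5c 5c 5c 5c 5c 5c ∥ a5.
Outer hash (tag): sum = 72+92+92+92+92+92+92+165 = 789; mod 256 = 21 → 15.

15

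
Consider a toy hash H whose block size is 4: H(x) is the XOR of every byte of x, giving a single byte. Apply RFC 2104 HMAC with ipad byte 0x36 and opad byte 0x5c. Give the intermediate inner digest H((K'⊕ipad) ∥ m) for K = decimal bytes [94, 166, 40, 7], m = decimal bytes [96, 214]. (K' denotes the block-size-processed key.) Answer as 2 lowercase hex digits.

61

Key decimal bytes [94, 166, 40, 7] = 5e a6 28 07 is exactly B = 4 bytes: K' = 5e a6 28 07.
K' ⊕ ipad = 68 90 1e 31.
Inner input = 68 90 1e 31 ∥ 60 d6.
Inner hash: XOR 68⊕90⊕1e⊕31⊕60⊕d6 = 61.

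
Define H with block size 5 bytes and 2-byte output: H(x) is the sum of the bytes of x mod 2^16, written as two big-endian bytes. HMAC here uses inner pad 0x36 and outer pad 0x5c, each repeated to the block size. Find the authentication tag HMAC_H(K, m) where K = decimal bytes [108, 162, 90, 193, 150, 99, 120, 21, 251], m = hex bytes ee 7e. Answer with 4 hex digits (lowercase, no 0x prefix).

0340

Key decimal bytes [108, 162, 90, 193, 150, 99, 120, 21, 251] = 6c a2 5a c1 96 63 78 15 fb is 9 bytes > B = 5, so hash it first: H(key) = 04 aa, then zero-pad to 5 bytes: K' = 04 aa 00 00 00.
K' ⊕ ipad = 32 9c 36 36 36.  K' ⊕ opad = 58 f6 5c 5c 5c.
Inner input = (K'⊕ipad) ∥ m = 32 9c 36 36 36 ∥ ee 7e.
Inner hash: sum = 50+156+54+54+54+238+126 = 732 → 02 dc.
Outer input = (K'⊕opad) ∥ inner = 58 f6 5c 5c 5c ∥ 02 dc.
Outer hash (tag): sum = 88+246+92+92+92+2+220 = 832 → 03 40.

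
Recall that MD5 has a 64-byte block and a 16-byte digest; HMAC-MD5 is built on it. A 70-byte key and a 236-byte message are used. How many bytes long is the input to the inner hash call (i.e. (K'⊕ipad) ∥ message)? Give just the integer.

Key is 70 > 64 bytes, so it is hashed to 16 bytes then zero-padded to 64: |K'| = 64.
Inner input = (K'⊕ipad) ∥ m → 64 + 236 = 300 bytes.

300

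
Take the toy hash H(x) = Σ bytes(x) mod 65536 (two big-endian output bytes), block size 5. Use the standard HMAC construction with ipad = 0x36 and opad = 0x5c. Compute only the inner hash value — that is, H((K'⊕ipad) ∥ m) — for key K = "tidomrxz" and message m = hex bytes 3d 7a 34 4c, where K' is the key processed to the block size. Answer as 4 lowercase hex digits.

Key "tidomrxz" = 74 69 64 6f 6d 72 78 7a is 8 bytes > B = 5, so hash it first: H(key) = 03 81, then zero-pad to 5 bytes: K' = 03 81 00 00 00.
K' ⊕ ipad = 35 b7 36 36 36.
Inner input = 35 b7 36 36 36 ∥ 3d 7a 34 4c.
Inner hash: sum = 53+183+54+54+54+61+122+52+76 = 709 → 02 c5.

02c5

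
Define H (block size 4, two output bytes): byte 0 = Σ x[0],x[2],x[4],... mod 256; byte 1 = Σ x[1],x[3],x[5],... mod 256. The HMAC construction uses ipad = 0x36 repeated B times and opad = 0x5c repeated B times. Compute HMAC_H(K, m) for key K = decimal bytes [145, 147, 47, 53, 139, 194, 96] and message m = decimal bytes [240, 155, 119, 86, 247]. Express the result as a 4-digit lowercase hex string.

8415

Key decimal bytes [145, 147, 47, 53, 139, 194, 96] = 91 93 2f 35 8b c2 60 is 7 bytes > B = 4, so hash it first: H(key) = ab 8a, then zero-pad to 4 bytes: K' = ab 8a 00 00.
K' ⊕ ipad = 9d bc 36 36.  K' ⊕ opad = f7 d6 5c 5c.
Inner input = (K'⊕ipad) ∥ m = 9d bc 36 36 ∥ f0 9b 77 56 f7.
Inner hash: even-index sum = 817 mod 256 = 49; odd-index sum = 483 mod 256 = 227 → 31 e3.
Outer input = (K'⊕opad) ∥ inner = f7 d6 5c 5c ∥ 31 e3.
Outer hash (tag): even-index sum = 388 mod 256 = 132; odd-index sum = 533 mod 256 = 21 → 84 15.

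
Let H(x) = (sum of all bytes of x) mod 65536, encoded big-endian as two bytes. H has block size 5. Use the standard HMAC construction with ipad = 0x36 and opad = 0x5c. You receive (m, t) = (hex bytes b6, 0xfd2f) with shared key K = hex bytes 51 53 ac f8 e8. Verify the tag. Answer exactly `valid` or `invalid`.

invalid

Key hex bytes 51 53 ac f8 e8 is exactly B = 5 bytes: K' = 51 53 ac f8 e8.
K' ⊕ ipad = 67 65 9a ce de; K' ⊕ opad = 0d 0f f0 a4 b4.
Inner hash: sum = 103+101+154+206+222+182 = 968 → 03 c8.
Outer hash (recomputed tag): sum = 13+15+240+164+180+3+200 = 815 → 03 2f.
Recomputed tag = 032f; claimed = fd2f → mismatch.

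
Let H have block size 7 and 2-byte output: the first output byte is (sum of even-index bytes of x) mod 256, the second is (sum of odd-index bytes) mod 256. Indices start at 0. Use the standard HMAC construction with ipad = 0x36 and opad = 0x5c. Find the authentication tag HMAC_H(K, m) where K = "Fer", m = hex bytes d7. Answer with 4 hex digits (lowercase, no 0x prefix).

9611

Key "Fer" = 46 65 72 is 3 bytes ≤ B = 7; zero-pad to 7 bytes: K' = 46 65 72 00 00 00 00.
K' ⊕ ipad = 70 53 44 36 36 36 36.  K' ⊕ opad = 1a 39 2e 5c 5c 5c 5c.
Inner input = (K'⊕ipad) ∥ m = 70 53 44 36 36 36 36 ∥ d7.
Inner hash: even-index sum = 288 mod 256 = 32; odd-index sum = 406 mod 256 = 150 → 20 96.
Outer input = (K'⊕opad) ∥ inner = 1a 39 2e 5c 5c 5c 5c ∥ 20 96.
Outer hash (tag): even-index sum = 406 mod 256 = 150; odd-index sum = 273 mod 256 = 17 → 96 11.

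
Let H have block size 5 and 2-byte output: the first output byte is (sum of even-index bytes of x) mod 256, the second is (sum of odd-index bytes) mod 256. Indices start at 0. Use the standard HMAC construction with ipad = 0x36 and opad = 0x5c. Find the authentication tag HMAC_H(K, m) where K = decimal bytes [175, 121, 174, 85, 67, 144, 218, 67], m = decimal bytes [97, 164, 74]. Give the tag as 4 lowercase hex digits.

56b5

Key decimal bytes [175, 121, 174, 85, 67, 144, 218, 67] = af 79 ae 55 43 90 da 43 is 8 bytes > B = 5, so hash it first: H(key) = 7a a1, then zero-pad to 5 bytes: K' = 7a a1 00 00 00.
K' ⊕ ipad = 4c 97 36 36 36.  K' ⊕ opad = 26 fd 5c 5c 5c.
Inner input = (K'⊕ipad) ∥ m = 4c 97 36 36 36 ∥ 61 a4 4a.
Inner hash: even-index sum = 348 mod 256 = 92; odd-index sum = 376 mod 256 = 120 → 5c 78.
Outer input = (K'⊕opad) ∥ inner = 26 fd 5c 5c 5c ∥ 5c 78.
Outer hash (tag): even-index sum = 342 mod 256 = 86; odd-index sum = 437 mod 256 = 181 → 56 b5.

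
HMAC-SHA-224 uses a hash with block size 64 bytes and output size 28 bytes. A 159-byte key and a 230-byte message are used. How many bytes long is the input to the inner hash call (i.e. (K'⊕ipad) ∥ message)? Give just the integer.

Key is 159 > 64 bytes, so it is hashed to 28 bytes then zero-padded to 64: |K'| = 64.
Inner input = (K'⊕ipad) ∥ m → 64 + 230 = 294 bytes.

294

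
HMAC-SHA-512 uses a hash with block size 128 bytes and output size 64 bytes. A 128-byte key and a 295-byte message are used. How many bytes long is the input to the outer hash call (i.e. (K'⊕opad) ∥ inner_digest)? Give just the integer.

Key is 128 ≤ 128 bytes, zero-padded: |K'| = 128.
Outer input = (K'⊕opad) ∥ H(inner) → 128 + 64 = 192 bytes.

192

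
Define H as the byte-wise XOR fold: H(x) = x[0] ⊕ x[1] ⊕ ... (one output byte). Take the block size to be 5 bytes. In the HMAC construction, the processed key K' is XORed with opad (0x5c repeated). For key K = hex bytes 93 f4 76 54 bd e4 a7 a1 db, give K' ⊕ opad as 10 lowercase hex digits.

9d5c5c5c5c

Key hex bytes 93 f4 76 54 bd e4 a7 a1 db is 9 bytes > B = 5, so hash it first: H(key) = c1, then zero-pad to 5 bytes: K' = c1 00 00 00 00.
XOR each byte with 0x5c: c1⊕5c=9d, 00⊕5c=5c, 00⊕5c=5c, 00⊕5c=5c, 00⊕5c=5c.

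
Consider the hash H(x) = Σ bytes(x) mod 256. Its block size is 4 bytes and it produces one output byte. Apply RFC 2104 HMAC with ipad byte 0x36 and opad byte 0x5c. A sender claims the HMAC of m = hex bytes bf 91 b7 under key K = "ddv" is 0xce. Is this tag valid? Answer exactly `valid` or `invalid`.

invalid

Key "ddv" = 64 64 76 is 3 bytes ≤ B = 4; zero-pad to 4 bytes: K' = 64 64 76 00.
K' ⊕ ipad = 52 52 40 36; K' ⊕ opad = 38 38 2a 5c.
Inner hash: sum = 82+82+64+54+191+145+183 = 801; mod 256 = 33 → 21.
Outer hash (recomputed tag): sum = 56+56+42+92+33 = 279; mod 256 = 23 → 17.
Recomputed tag = 17; claimed = ce → mismatch.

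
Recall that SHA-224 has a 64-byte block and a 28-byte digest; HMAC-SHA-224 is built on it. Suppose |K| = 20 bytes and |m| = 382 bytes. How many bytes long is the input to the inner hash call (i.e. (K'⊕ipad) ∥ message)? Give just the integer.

Key is 20 ≤ 64 bytes, zero-padded: |K'| = 64.
Inner input = (K'⊕ipad) ∥ m → 64 + 382 = 446 bytes.

446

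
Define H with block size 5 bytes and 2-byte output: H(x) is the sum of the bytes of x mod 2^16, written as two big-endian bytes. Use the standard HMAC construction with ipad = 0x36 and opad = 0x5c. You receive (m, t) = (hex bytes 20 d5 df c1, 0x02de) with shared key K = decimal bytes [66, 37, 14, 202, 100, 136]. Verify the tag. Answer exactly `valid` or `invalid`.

Key decimal bytes [66, 37, 14, 202, 100, 136] = 42 25 0e ca 64 88 is 6 bytes > B = 5, so hash it first: H(key) = 02 2b, then zero-pad to 5 bytes: K' = 02 2b 00 00 00.
K' ⊕ ipad = 34 1d 36 36 36; K' ⊕ opad = 5e 77 5c 5c 5c.
Inner hash: sum = 52+29+54+54+54+32+213+223+193 = 904 → 03 88.
Outer hash (recomputed tag): sum = 94+119+92+92+92+3+136 = 628 → 02 74.
Recomputed tag = 0274; claimed = 02de → mismatch.

invalid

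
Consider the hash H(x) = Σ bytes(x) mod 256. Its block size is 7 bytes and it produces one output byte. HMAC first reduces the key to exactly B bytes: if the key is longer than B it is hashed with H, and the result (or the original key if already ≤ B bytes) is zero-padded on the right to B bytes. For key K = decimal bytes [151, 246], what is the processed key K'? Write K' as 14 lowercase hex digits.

97f60000000000

Key decimal bytes [151, 246] = 97 f6 is 2 bytes ≤ B = 7; zero-pad to 7 bytes: K' = 97 f6 00 00 00 00 00.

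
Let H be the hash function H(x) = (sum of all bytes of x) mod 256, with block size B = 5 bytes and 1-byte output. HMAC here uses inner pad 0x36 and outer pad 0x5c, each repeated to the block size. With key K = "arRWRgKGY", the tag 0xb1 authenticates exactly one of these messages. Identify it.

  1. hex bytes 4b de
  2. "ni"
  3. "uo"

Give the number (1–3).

2

Key "arRWRgKGY" = 61 72 52 57 52 67 4b 47 59 is 9 bytes > B = 5, so hash it first: H(key) = 20, then zero-pad to 5 bytes: K' = 20 00 00 00 00.
K' ⊕ ipad = 16 36 36 36 36; K' ⊕ opad = 7c 5c 5c 5c 5c.
m1: inner = H(16 36 36 36 36 4b de) = 17; tag = H(7c 5c 5c 5c 5c 17) = 03
m2: inner = H(16 36 36 36 36 6e 69) = c5; tag = H(7c 5c 5c 5c 5c c5) = b1 ← matches
m3: inner = H(16 36 36 36 36 75 6f) = d2; tag = H(7c 5c 5c 5c 5c d2) = be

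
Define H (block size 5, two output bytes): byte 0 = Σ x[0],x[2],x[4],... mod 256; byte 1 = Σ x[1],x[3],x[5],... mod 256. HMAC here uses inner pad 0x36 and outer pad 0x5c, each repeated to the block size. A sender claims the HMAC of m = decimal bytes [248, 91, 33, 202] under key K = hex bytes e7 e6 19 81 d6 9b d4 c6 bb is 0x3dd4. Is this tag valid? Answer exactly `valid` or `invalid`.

invalid

Key hex bytes e7 e6 19 81 d6 9b d4 c6 bb is 9 bytes > B = 5, so hash it first: H(key) = 65 c8, then zero-pad to 5 bytes: K' = 65 c8 00 00 00.
K' ⊕ ipad = 53 fe 36 36 36; K' ⊕ opad = 39 94 5c 5c 5c.
Inner hash: even-index sum = 484 mod 256 = 228; odd-index sum = 589 mod 256 = 77 → e4 4d.
Outer hash (recomputed tag): even-index sum = 318 mod 256 = 62; odd-index sum = 468 mod 256 = 212 → 3e d4.
Recomputed tag = 3ed4; claimed = 3dd4 → mismatch.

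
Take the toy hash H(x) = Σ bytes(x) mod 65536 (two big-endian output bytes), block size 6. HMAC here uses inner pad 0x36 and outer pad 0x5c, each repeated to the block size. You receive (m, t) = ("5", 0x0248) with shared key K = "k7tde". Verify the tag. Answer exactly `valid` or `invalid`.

Key "k7tde" = 6b 37 74 64 65 is 5 bytes ≤ B = 6; zero-pad to 6 bytes: K' = 6b 37 74 64 65 00.
K' ⊕ ipad = 5d 01 42 52 53 36; K' ⊕ opad = 37 6b 28 38 39 5c.
Inner hash: sum = 93+1+66+82+83+54+53 = 432 → 01 b0.
Outer hash (recomputed tag): sum = 55+107+40+56+57+92+1+176 = 584 → 02 48.
Recomputed tag = 0248; claimed = 0248 → match.

valid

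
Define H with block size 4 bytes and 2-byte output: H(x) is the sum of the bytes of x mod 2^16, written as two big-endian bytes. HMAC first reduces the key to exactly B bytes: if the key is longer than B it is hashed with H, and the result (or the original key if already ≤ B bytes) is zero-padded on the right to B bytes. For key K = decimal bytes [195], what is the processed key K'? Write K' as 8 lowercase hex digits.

c3000000

Key decimal bytes [195] = c3 is 1 byte ≤ B = 4; zero-pad to 4 bytes: K' = c3 00 00 00.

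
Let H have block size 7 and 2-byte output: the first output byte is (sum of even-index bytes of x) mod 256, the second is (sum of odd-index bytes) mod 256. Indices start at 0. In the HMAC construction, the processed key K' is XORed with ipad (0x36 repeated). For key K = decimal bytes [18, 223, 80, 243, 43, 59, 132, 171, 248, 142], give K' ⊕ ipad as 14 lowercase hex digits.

Key decimal bytes [18, 223, 80, 243, 43, 59, 132, 171, 248, 142] = 12 df 50 f3 2b 3b 84 ab f8 8e is 10 bytes > B = 7, so hash it first: H(key) = 09 46, then zero-pad to 7 bytes: K' = 09 46 00 00 00 00 00.
XOR each byte with 0x36: 09⊕36=3f, 46⊕36=70, 00⊕36=36, 00⊕36=36, 00⊕36=36, 00⊕36=36, 00⊕36=36.

3f703636363636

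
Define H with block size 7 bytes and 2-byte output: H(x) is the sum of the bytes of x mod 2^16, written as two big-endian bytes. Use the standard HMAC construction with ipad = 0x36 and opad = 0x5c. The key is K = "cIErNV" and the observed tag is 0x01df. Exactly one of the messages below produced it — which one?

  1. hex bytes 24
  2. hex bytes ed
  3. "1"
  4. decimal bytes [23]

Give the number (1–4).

Key "cIErNV" = 63 49 45 72 4e 56 is 6 bytes ≤ B = 7; zero-pad to 7 bytes: K' = 63 49 45 72 4e 56 00.
K' ⊕ ipad = 55 7f 73 44 78 60 36; K' ⊕ opad = 3f 15 19 2e 12 0a 5c.
m1: inner = H(55 7f 73 44 78 60 36 24) = 02 bd; tag = H(3f 15 19 2e 12 0a 5c 02 bd) = 01d2
m2: inner = H(55 7f 73 44 78 60 36 ed) = 03 86; tag = H(3f 15 19 2e 12 0a 5c 03 86) = 019c
m3: inner = H(55 7f 73 44 78 60 36 31) = 02 ca; tag = H(3f 15 19 2e 12 0a 5c 02 ca) = 01df ← matches
m4: inner = H(55 7f 73 44 78 60 36 17) = 02 b0; tag = H(3f 15 19 2e 12 0a 5c 02 b0) = 01c5

3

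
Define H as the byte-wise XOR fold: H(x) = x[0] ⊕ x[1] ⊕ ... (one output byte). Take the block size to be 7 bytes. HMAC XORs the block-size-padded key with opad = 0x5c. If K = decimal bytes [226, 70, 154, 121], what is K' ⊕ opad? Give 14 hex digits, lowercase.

Key decimal bytes [226, 70, 154, 121] = e2 46 9a 79 is 4 bytes ≤ B = 7; zero-pad to 7 bytes: K' = e2 46 9a 79 00 00 00.
XOR each byte with 0x5c: e2⊕5c=be, 46⊕5c=1a, 9a⊕5c=c6, 79⊕5c=25, 00⊕5c=5c, 00⊕5c=5c, 00⊕5c=5c.

be1ac6255c5c5c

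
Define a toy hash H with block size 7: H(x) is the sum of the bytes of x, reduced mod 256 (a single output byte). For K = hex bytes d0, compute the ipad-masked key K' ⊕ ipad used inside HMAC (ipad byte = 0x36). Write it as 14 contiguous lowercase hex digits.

e6363636363636

Key hex bytes d0 is 1 byte ≤ B = 7; zero-pad to 7 bytes: K' = d0 00 00 00 00 00 00.
XOR each byte with 0x36: d0⊕36=e6, 00⊕36=36, 00⊕36=36, 00⊕36=36, 00⊕36=36, 00⊕36=36, 00⊕36=36.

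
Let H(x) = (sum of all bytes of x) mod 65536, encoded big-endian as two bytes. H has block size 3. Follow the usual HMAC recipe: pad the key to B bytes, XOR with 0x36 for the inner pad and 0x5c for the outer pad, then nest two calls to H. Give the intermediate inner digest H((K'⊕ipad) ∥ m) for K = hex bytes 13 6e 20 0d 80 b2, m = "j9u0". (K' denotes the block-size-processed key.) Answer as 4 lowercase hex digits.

Key hex bytes 13 6e 20 0d 80 b2 is 6 bytes > B = 3, so hash it first: H(key) = 01 e0, then zero-pad to 3 bytes: K' = 01 e0 00.
K' ⊕ ipad = 37 d6 36.
Inner input = 37 d6 36 ∥ 6a 39 75 30.
Inner hash: sum = 55+214+54+106+57+117+48 = 651 → 02 8b.

028b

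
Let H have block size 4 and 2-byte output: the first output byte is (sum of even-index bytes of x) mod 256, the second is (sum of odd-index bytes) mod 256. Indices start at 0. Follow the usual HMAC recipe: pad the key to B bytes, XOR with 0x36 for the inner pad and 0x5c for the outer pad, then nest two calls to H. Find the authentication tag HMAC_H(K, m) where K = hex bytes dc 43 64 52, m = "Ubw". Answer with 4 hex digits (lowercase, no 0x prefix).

Key hex bytes dc 43 64 52 is exactly B = 4 bytes: K' = dc 43 64 52.
K' ⊕ ipad = ea 75 52 64.  K' ⊕ opad = 80 1f 38 0e.
Inner input = (K'⊕ipad) ∥ m = ea 75 52 64 ∥ 55 62 77.
Inner hash: even-index sum = 520 mod 256 = 8; odd-index sum = 315 mod 256 = 59 → 08 3b.
Outer input = (K'⊕opad) ∥ inner = 80 1f 38 0e ∥ 08 3b.
Outer hash (tag): even-index sum = 192 mod 256 = 192; odd-index sum = 104 mod 256 = 104 → c0 68.

c068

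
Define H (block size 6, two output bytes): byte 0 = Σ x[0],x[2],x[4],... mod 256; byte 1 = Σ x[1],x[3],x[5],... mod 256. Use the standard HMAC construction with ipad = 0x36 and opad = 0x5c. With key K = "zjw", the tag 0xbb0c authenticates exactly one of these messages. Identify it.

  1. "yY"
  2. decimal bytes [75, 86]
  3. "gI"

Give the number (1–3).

2

Key "zjw" = 7a 6a 77 is 3 bytes ≤ B = 6; zero-pad to 6 bytes: K' = 7a 6a 77 00 00 00.
K' ⊕ ipad = 4c 5c 41 36 36 36; K' ⊕ opad = 26 36 2b 5c 5c 5c.
m1: inner = H(4c 5c 41 36 36 36 79 59) = 3c 21; tag = H(26 36 2b 5c 5c 5c 3c 21) = e90f
m2: inner = H(4c 5c 41 36 36 36 4b 56) = 0e 1e; tag = H(26 36 2b 5c 5c 5c 0e 1e) = bb0c ← matches
m3: inner = H(4c 5c 41 36 36 36 67 49) = 2a 11; tag = H(26 36 2b 5c 5c 5c 2a 11) = d7ff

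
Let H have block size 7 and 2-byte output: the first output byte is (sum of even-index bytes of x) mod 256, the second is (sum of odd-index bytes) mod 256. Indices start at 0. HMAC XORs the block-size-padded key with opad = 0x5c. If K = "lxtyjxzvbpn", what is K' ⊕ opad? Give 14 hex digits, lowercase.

c8135c5c5c5c5c

Key "lxtyjxzvbpn" = 6c 78 74 79 6a 78 7a 76 62 70 6e is 11 bytes > B = 7, so hash it first: H(key) = 94 4f, then zero-pad to 7 bytes: K' = 94 4f 00 00 00 00 00.
XOR each byte with 0x5c: 94⊕5c=c8, 4f⊕5c=13, 00⊕5c=5c, 00⊕5c=5c, 00⊕5c=5c, 00⊕5c=5c, 00⊕5c=5c.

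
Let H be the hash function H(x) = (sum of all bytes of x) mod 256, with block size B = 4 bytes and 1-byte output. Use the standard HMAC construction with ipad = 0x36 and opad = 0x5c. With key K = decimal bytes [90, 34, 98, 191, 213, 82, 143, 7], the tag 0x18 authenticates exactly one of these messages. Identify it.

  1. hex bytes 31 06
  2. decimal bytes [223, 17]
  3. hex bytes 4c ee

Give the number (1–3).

Key decimal bytes [90, 34, 98, 191, 213, 82, 143, 7] = 5a 22 62 bf d5 52 8f 07 is 8 bytes > B = 4, so hash it first: H(key) = 5a, then zero-pad to 4 bytes: K' = 5a 00 00 00.
K' ⊕ ipad = 6c 36 36 36; K' ⊕ opad = 06 5c 5c 5c.
m1: inner = H(6c 36 36 36 31 06) = 45; tag = H(06 5c 5c 5c 45) = 5f
m2: inner = H(6c 36 36 36 df 11) = fe; tag = H(06 5c 5c 5c fe) = 18 ← matches
m3: inner = H(6c 36 36 36 4c ee) = 48; tag = H(06 5c 5c 5c 48) = 62

2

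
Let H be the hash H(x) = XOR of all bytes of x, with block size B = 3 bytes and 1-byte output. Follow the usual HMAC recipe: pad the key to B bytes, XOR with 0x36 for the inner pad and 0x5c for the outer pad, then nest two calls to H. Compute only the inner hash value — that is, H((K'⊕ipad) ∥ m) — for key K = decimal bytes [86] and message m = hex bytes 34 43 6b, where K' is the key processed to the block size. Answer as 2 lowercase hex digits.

7c

Key decimal bytes [86] = 56 is 1 byte ≤ B = 3; zero-pad to 3 bytes: K' = 56 00 00.
K' ⊕ ipad = 60 36 36.
Inner input = 60 36 36 ∥ 34 43 6b.
Inner hash: XOR 60⊕36⊕36⊕34⊕43⊕6b = 7c.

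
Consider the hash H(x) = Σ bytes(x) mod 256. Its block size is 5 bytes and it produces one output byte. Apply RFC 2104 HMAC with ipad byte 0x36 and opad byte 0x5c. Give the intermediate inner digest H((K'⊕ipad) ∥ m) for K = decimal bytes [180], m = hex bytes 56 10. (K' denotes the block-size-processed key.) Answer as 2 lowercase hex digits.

c0

Key decimal bytes [180] = b4 is 1 byte ≤ B = 5; zero-pad to 5 bytes: K' = b4 00 00 00 00.
K' ⊕ ipad = 82 36 36 36 36.
Inner input = 82 36 36 36 36 ∥ 56 10.
Inner hash: sum = 130+54+54+54+54+86+16 = 448; mod 256 = 192 → c0.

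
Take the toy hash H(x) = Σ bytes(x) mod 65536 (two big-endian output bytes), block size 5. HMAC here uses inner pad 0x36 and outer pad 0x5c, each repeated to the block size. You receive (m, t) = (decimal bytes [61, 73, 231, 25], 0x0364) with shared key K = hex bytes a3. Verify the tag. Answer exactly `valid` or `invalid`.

Key hex bytes a3 is 1 byte ≤ B = 5; zero-pad to 5 bytes: K' = a3 00 00 00 00.
K' ⊕ ipad = 95 36 36 36 36; K' ⊕ opad = ff 5c 5c 5c 5c.
Inner hash: sum = 149+54+54+54+54+61+73+231+25 = 755 → 02 f3.
Outer hash (recomputed tag): sum = 255+92+92+92+92+2+243 = 868 → 03 64.
Recomputed tag = 0364; claimed = 0364 → match.

valid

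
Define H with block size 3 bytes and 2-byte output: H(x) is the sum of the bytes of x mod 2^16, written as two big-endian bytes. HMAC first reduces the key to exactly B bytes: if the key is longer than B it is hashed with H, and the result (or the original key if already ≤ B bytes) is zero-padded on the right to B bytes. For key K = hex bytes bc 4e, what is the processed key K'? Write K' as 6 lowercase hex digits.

bc4e00

Key hex bytes bc 4e is 2 bytes ≤ B = 3; zero-pad to 3 bytes: K' = bc 4e 00.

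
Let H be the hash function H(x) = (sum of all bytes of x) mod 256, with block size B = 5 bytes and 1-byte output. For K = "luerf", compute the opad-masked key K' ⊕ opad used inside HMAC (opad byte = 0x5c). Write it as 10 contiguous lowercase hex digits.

Key "luerf" = 6c 75 65 72 66 is exactly B = 5 bytes: K' = 6c 75 65 72 66.
XOR each byte with 0x5c: 6c⊕5c=30, 75⊕5c=29, 65⊕5c=39, 72⊕5c=2e, 66⊕5c=3a.

3029392e3a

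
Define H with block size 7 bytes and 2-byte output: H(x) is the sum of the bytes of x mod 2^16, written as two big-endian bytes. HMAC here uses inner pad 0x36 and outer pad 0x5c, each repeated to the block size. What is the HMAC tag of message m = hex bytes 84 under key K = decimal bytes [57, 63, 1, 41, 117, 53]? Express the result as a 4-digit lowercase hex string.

02f7

Key decimal bytes [57, 63, 1, 41, 117, 53] = 39 3f 01 29 75 35 is 6 bytes ≤ B = 7; zero-pad to 7 bytes: K' = 39 3f 01 29 75 35 00.
K' ⊕ ipad = 0f 09 37 1f 43 03 36.  K' ⊕ opad = 65 63 5d 75 29 69 5c.
Inner input = (K'⊕ipad) ∥ m = 0f 09 37 1f 43 03 36 ∥ 84.
Inner hash: sum = 15+9+55+31+67+3+54+132 = 366 → 01 6e.
Outer input = (K'⊕opad) ∥ inner = 65 63 5d 75 29 69 5c ∥ 01 6e.
Outer hash (tag): sum = 101+99+93+117+41+105+92+1+110 = 759 → 02 f7.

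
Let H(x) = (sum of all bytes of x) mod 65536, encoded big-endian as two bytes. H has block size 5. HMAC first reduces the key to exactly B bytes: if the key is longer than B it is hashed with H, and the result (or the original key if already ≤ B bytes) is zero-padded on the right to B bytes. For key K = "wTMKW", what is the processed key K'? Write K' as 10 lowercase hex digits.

77544d4b57

Key "wTMKW" = 77 54 4d 4b 57 is exactly B = 5 bytes: K' = 77 54 4d 4b 57.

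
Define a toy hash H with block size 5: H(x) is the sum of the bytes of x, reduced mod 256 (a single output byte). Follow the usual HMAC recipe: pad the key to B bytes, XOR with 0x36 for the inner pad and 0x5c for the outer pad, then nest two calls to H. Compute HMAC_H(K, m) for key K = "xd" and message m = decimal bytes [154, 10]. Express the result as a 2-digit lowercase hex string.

Key "xd" = 78 64 is 2 bytes ≤ B = 5; zero-pad to 5 bytes: K' = 78 64 00 00 00.
K' ⊕ ipad = 4e 52 36 36 36.  K' ⊕ opad = 24 38 5c 5c 5c.
Inner input = (K'⊕ipad) ∥ m = 4e 52 36 36 36 ∥ 9a 0a.
Inner hash: sum = 78+82+54+54+54+154+10 = 486; mod 256 = 230 → e6.
Outer input = (K'⊕opad) ∥ inner = 24 38 5c 5c 5c ∥ e6.
Outer hash (tag): sum = 36+56+92+92+92+230 = 598; mod 256 = 86 → 56.

56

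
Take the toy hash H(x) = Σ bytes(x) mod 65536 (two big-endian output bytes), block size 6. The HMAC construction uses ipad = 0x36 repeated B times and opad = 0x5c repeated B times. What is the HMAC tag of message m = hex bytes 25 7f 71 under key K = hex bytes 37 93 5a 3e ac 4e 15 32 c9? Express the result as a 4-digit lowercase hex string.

Key hex bytes 37 93 5a 3e ac 4e 15 32 c9 is 9 bytes > B = 6, so hash it first: H(key) = 03 6c, then zero-pad to 6 bytes: K' = 03 6c 00 00 00 00.
K' ⊕ ipad = 35 5a 36 36 36 36.  K' ⊕ opad = 5f 30 5c 5c 5c 5c.
Inner input = (K'⊕ipad) ∥ m = 35 5a 36 36 36 36 ∥ 25 7f 71.
Inner hash: sum = 53+90+54+54+54+54+37+127+113 = 636 → 02 7c.
Outer input = (K'⊕opad) ∥ inner = 5f 30 5c 5c 5c 5c ∥ 02 7c.
Outer hash (tag): sum = 95+48+92+92+92+92+2+124 = 637 → 02 7d.

027d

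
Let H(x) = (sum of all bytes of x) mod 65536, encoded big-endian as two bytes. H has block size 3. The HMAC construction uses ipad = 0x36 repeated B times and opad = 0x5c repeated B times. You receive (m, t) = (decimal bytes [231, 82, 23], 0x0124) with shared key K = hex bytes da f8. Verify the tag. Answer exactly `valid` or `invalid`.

invalid

Key hex bytes da f8 is 2 bytes ≤ B = 3; zero-pad to 3 bytes: K' = da f8 00.
K' ⊕ ipad = ec ce 36; K' ⊕ opad = 86 a4 5c.
Inner hash: sum = 236+206+54+231+82+23 = 832 → 03 40.
Outer hash (recomputed tag): sum = 134+164+92+3+64 = 457 → 01 c9.
Recomputed tag = 01c9; claimed = 0124 → mismatch.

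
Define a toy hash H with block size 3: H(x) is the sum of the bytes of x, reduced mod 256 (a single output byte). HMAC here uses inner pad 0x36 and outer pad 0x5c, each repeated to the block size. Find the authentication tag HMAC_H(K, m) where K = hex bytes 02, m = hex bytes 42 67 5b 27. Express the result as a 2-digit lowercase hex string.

Key hex bytes 02 is 1 byte ≤ B = 3; zero-pad to 3 bytes: K' = 02 00 00.
K' ⊕ ipad = 34 36 36.  K' ⊕ opad = 5e 5c 5c.
Inner input = (K'⊕ipad) ∥ m = 34 36 36 ∥ 42 67 5b 27.
Inner hash: sum = 52+54+54+66+103+91+39 = 459; mod 256 = 203 → cb.
Outer input = (K'⊕opad) ∥ inner = 5e 5c 5c ∥ cb.
Outer hash (tag): sum = 94+92+92+203 = 481; mod 256 = 225 → e1.

e1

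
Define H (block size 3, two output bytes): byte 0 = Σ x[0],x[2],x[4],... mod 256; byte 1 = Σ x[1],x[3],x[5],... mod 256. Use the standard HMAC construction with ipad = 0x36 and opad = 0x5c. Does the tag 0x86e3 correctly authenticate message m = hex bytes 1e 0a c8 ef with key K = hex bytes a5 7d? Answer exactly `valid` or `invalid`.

valid

Key hex bytes a5 7d is 2 bytes ≤ B = 3; zero-pad to 3 bytes: K' = a5 7d 00.
K' ⊕ ipad = 93 4b 36; K' ⊕ opad = f9 21 5c.
Inner hash: even-index sum = 450 mod 256 = 194; odd-index sum = 305 mod 256 = 49 → c2 31.
Outer hash (recomputed tag): even-index sum = 390 mod 256 = 134; odd-index sum = 227 mod 256 = 227 → 86 e3.
Recomputed tag = 86e3; claimed = 86e3 → match.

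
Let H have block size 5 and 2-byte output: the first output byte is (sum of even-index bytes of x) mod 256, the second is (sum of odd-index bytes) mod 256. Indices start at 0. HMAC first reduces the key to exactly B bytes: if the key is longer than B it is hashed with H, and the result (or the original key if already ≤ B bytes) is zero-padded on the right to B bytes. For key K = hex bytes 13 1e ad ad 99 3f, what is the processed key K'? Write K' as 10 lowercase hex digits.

|K| = 6 > B = 5, so first hash the key.
H(K): even-index sum = 345 mod 256 = 89; odd-index sum = 266 mod 256 = 10 → 59 0a.
Zero-pad H(K) = 59 0a to 5 bytes: K' = 59 0a 00 00 00.

590a000000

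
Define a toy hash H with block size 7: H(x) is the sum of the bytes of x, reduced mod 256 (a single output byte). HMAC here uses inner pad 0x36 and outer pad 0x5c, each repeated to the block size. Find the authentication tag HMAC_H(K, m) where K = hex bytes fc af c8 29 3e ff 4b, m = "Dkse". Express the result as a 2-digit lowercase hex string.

Key hex bytes fc af c8 29 3e ff 4b is exactly B = 7 bytes: K' = fc af c8 29 3e ff 4b.
K' ⊕ ipad = ca 99 fe 1f 08 c9 7d.  K' ⊕ opad = a0 f3 94 75 62 a3 17.
Inner input = (K'⊕ipad) ∥ m = ca 99 fe 1f 08 c9 7d ∥ 44 6b 73 65.
Inner hash: sum = 202+153+254+31+8+201+125+68+107+115+101 = 1365; mod 256 = 85 → 55.
Outer input = (K'⊕opad) ∥ inner = a0 f3 94 75 62 a3 17 ∥ 55.
Outer hash (tag): sum = 160+243+148+117+98+163+23+85 = 1037; mod 256 = 13 → 0d.

0d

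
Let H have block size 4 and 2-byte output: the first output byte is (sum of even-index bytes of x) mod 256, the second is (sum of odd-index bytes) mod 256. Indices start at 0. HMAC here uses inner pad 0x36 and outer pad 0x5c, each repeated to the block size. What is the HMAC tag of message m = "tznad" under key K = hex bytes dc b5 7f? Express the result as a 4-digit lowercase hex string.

1cd9

Key hex bytes dc b5 7f is 3 bytes ≤ B = 4; zero-pad to 4 bytes: K' = dc b5 7f 00.
K' ⊕ ipad = ea 83 49 36.  K' ⊕ opad = 80 e9 23 5c.
Inner input = (K'⊕ipad) ∥ m = ea 83 49 36 ∥ 74 7a 6e 61 64.
Inner hash: even-index sum = 633 mod 256 = 121; odd-index sum = 404 mod 256 = 148 → 79 94.
Outer input = (K'⊕opad) ∥ inner = 80 e9 23 5c ∥ 79 94.
Outer hash (tag): even-index sum = 284 mod 256 = 28; odd-index sum = 473 mod 256 = 217 → 1c d9.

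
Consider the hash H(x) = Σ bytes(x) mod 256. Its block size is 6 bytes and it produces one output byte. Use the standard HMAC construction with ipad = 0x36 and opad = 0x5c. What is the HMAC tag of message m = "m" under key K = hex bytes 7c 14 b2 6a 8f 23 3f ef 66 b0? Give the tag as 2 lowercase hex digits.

Key hex bytes 7c 14 b2 6a 8f 23 3f ef 66 b0 is 10 bytes > B = 6, so hash it first: H(key) = a2, then zero-pad to 6 bytes: K' = a2 00 00 00 00 00.
K' ⊕ ipad = 94 36 36 36 36 36.  K' ⊕ opad = fe 5c 5c 5c 5c 5c.
Inner input = (K'⊕ipad) ∥ m = 94 36 36 36 36 36 ∥ 6d.
Inner hash: sum = 148+54+54+54+54+54+109 = 527; mod 256 = 15 → 0f.
Outer input = (K'⊕opad) ∥ inner = fe 5c 5c 5c 5c 5c ∥ 0f.
Outer hash (tag): sum = 254+92+92+92+92+92+15 = 729; mod 256 = 217 → d9.

d9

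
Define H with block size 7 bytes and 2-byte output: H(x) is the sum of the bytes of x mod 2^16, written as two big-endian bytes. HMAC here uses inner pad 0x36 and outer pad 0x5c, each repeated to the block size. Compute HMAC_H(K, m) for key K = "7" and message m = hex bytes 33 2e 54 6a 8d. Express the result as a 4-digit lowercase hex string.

Key "7" = 37 is 1 byte ≤ B = 7; zero-pad to 7 bytes: K' = 37 00 00 00 00 00 00.
K' ⊕ ipad = 01 36 36 36 36 36 36.  K' ⊕ opad = 6b 5c 5c 5c 5c 5c 5c.
Inner input = (K'⊕ipad) ∥ m = 01 36 36 36 36 36 36 ∥ 33 2e 54 6a 8d.
Inner hash: sum = 1+54+54+54+54+54+54+51+46+84+106+141 = 753 → 02 f1.
Outer input = (K'⊕opad) ∥ inner = 6b 5c 5c 5c 5c 5c 5c ∥ 02 f1.
Outer hash (tag): sum = 107+92+92+92+92+92+92+2+241 = 902 → 03 86.

0386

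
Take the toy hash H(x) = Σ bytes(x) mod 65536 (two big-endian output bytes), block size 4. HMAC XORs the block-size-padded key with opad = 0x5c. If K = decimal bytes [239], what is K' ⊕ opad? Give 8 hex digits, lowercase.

Key decimal bytes [239] = ef is 1 byte ≤ B = 4; zero-pad to 4 bytes: K' = ef 00 00 00.
XOR each byte with 0x5c: ef⊕5c=b3, 00⊕5c=5c, 00⊕5c=5c, 00⊕5c=5c.

b35c5c5c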